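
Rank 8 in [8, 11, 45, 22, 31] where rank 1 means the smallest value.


Sort ascending: [8, 11, 22, 31, 45]
Find 8 in the sorted list.
8 is at position 1 (1-indexed).
Final answer: 1


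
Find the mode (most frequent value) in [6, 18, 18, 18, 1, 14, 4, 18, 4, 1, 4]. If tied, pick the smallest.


Count the frequency of each value:
  1 appears 2 time(s)
  4 appears 3 time(s)
  6 appears 1 time(s)
  14 appears 1 time(s)
  18 appears 4 time(s)
Maximum frequency is 4.
Only 18 reaches that frequency, so it is the mode.
Final answer: 18


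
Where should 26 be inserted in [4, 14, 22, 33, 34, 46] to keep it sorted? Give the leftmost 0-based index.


List is sorted: [4, 14, 22, 33, 34, 46]
We need the leftmost position where 26 can be inserted, i.e. the first index whose element is >= 26 (or the end of the list if none is).
Binary search with low=0, high=6 (0-based indices):
  low=0, high=6, mid=3: a[3]=33 >= 26, so high = 3
  low=0, high=3, mid=1: a[1]=14 < 26, so low = 2
  low=2, high=3, mid=2: a[2]=22 < 26, so low = 3
Now low = high = 3, so the insertion index is 3.
Final answer: 3


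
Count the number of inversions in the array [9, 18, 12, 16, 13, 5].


For each element, count the later elements that are smaller than it:
  9 (index 0): smaller elements after it = [5] -> 1
  18 (index 1): smaller elements after it = [12, 16, 13, 5] -> 4
  12 (index 2): smaller elements after it = [5] -> 1
  16 (index 3): smaller elements after it = [13, 5] -> 2
  13 (index 4): smaller elements after it = [5] -> 1
Total inversions = 1 + 4 + 1 + 2 + 1 = 9
Final answer: 9


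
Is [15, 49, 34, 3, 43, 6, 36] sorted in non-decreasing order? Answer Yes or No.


Check consecutive pairs:
  15 <= 49? True
  49 <= 34? False
  34 <= 3? False
  3 <= 43? True
  43 <= 6? False
  6 <= 36? True
3 consecutive pair(s) are out of order, so the list is not sorted.
Final answer: No


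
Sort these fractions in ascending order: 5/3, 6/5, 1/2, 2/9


Convert to decimal for comparison:
  5/3 = 1.6667
  6/5 = 1.2
  1/2 = 0.5
  2/9 = 0.2222
Decimals in increasing order: 0.2222 < 0.5 < 1.2 < 1.6667
Writing each back as its fraction gives the sorted order.
Final answer: 2/9, 1/2, 6/5, 5/3


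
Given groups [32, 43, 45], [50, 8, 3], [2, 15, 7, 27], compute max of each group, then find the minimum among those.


Find max of each group:
  Group 1: [32, 43, 45] -> max = 45
  Group 2: [50, 8, 3] -> max = 50
  Group 3: [2, 15, 7, 27] -> max = 27
Maxes: [45, 50, 27]
Minimum of maxes = 27
Final answer: 27


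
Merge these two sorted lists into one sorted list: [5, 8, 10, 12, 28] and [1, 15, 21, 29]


List A: [5, 8, 10, 12, 28]
List B: [1, 15, 21, 29]
Repeatedly compare the front elements and take the smaller:
  5 vs 1 -> take 1
  5 vs 15 -> take 5
  8 vs 15 -> take 8
  10 vs 15 -> take 10
  12 vs 15 -> take 12
  28 vs 15 -> take 15
  28 vs 21 -> take 21
  28 vs 29 -> take 28
  A is exhausted; append the rest of B: [29]
Final answer: [1, 5, 8, 10, 12, 15, 21, 28, 29]


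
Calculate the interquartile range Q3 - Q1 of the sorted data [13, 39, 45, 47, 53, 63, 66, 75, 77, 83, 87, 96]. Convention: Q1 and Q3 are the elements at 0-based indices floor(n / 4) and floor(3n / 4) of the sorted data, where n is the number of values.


The data has n = 12 elements.
Q1 index = floor(12 / 4) = floor(3) = 3; Q3 index = floor(3 * 12 / 4) = floor(9) = 9
Q1 = element at index 3 = 47
Q3 = element at index 9 = 83
IQR = 83 - 47 = 36
Final answer: 36


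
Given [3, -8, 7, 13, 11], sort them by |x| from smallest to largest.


Compute absolute values:
  |3| = 3
  |-8| = 8
  |7| = 7
  |13| = 13
  |11| = 11
Absolute values in increasing order: 3 < 7 < 8 < 11 < 13
Listing the original numbers in that order gives the answer.
Final answer: [3, 7, -8, 11, 13]


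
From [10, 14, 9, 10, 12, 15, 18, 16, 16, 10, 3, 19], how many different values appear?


List all unique values:
Distinct values: [3, 9, 10, 12, 14, 15, 16, 18, 19]
Count = 9
Final answer: 9


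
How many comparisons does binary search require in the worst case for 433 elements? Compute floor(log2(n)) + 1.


Binary search halves the search space each step.
Maximum comparisons = floor(log2(433)) + 1
log2(433) = 8.7582
floor(log2(433)) = 8, so 8 + 1 = 9
Final answer: 9


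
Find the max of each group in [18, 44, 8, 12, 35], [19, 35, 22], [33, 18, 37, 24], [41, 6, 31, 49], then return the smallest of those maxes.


Find max of each group:
  Group 1: [18, 44, 8, 12, 35] -> max = 44
  Group 2: [19, 35, 22] -> max = 35
  Group 3: [33, 18, 37, 24] -> max = 37
  Group 4: [41, 6, 31, 49] -> max = 49
Maxes: [44, 35, 37, 49]
Minimum of maxes = 35
Final answer: 35


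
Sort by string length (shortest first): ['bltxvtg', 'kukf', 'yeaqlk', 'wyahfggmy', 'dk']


Compute lengths:
  'bltxvtg' has length 7
  'kukf' has length 4
  'yeaqlk' has length 6
  'wyahfggmy' has length 9
  'dk' has length 2
Lengths in increasing order: 2 < 4 < 6 < 7 < 9
Listing the words in that order gives the answer.
Final answer: ['dk', 'kukf', 'yeaqlk', 'bltxvtg', 'wyahfggmy']


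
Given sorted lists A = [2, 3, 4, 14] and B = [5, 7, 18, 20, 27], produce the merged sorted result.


List A: [2, 3, 4, 14]
List B: [5, 7, 18, 20, 27]
Repeatedly compare the front elements and take the smaller:
  2 vs 5 -> take 2
  3 vs 5 -> take 3
  4 vs 5 -> take 4
  14 vs 5 -> take 5
  14 vs 7 -> take 7
  14 vs 18 -> take 14
  A is exhausted; append the rest of B: [18, 20, 27]
Final answer: [2, 3, 4, 5, 7, 14, 18, 20, 27]


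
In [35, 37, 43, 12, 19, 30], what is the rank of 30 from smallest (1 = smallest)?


Sort ascending: [12, 19, 30, 35, 37, 43]
Find 30 in the sorted list.
30 is at position 3 (1-indexed).
Final answer: 3


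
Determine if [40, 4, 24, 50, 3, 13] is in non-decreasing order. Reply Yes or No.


Check consecutive pairs:
  40 <= 4? False
  4 <= 24? True
  24 <= 50? True
  50 <= 3? False
  3 <= 13? True
2 consecutive pair(s) are out of order, so the list is not sorted.
Final answer: No


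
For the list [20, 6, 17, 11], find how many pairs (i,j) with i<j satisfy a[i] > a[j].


For each element, count the later elements that are smaller than it:
  20 (index 0): smaller elements after it = [6, 17, 11] -> 3
  6 (index 1): smaller elements after it = [] -> 0
  17 (index 2): smaller elements after it = [11] -> 1
Total inversions = 3 + 0 + 1 = 4
Final answer: 4


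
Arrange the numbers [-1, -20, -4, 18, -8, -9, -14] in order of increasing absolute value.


Compute absolute values:
  |-1| = 1
  |-20| = 20
  |-4| = 4
  |18| = 18
  |-8| = 8
  |-9| = 9
  |-14| = 14
Absolute values in increasing order: 1 < 4 < 8 < 9 < 14 < 18 < 20
Listing the original numbers in that order gives the answer.
Final answer: [-1, -4, -8, -9, -14, 18, -20]


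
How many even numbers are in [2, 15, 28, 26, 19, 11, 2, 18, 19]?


Check each element:
  2 is even
  15 is odd
  28 is even
  26 is even
  19 is odd
  11 is odd
  2 is even
  18 is even
  19 is odd
Evens: [2, 28, 26, 2, 18]
Count of evens = 5
Final answer: 5


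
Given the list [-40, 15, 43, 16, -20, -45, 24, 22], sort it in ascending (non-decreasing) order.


Original list: [-40, 15, 43, 16, -20, -45, 24, 22]
Repeatedly take the smallest remaining element:
  Remaining [-40, 15, 43, 16, -20, -45, 24, 22] -> smallest is -45
  Remaining [-40, 15, 43, 16, -20, 24, 22] -> smallest is -40
  Remaining [15, 43, 16, -20, 24, 22] -> smallest is -20
  Remaining [15, 43, 16, 24, 22] -> smallest is 15
  Remaining [43, 16, 24, 22] -> smallest is 16
  Remaining [43, 24, 22] -> smallest is 22
  Remaining [43, 24] -> smallest is 24
  Remaining [43] -> smallest is 43
Collecting the picks in order gives the sorted list.
Final answer: [-45, -40, -20, 15, 16, 22, 24, 43]


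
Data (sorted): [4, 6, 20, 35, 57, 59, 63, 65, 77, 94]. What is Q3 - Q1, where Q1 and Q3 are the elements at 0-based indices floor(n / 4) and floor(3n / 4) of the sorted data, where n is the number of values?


The data has n = 10 elements.
Q1 index = floor(10 / 4) = floor(2.5) = 2; Q3 index = floor(3 * 10 / 4) = floor(7.5) = 7
Q1 = element at index 2 = 20
Q3 = element at index 7 = 65
IQR = 65 - 20 = 45
Final answer: 45


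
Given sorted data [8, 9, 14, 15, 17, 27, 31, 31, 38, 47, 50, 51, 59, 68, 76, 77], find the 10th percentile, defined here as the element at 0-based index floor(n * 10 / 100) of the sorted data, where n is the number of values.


The dataset has n = 16 elements.
Index = floor(16 * 10 / 100) = floor(160 / 100) = floor(1.6) = 1
Counting from index 0 in the sorted data, the element at index 1 is 9.
Final answer: 9


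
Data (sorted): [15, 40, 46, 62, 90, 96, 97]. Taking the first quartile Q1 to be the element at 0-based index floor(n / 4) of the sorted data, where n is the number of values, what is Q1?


The list has n = 7 elements.
Q1 index = floor(7 / 4) = floor(1.75) = 1
Counting from index 0 in the sorted data, the element at index 1 is 40.
Final answer: 40


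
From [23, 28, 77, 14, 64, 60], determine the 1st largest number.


Sort descending: [77, 64, 60, 28, 23, 14]
The 1st element (1-indexed) is at index 0.
Value = 77
Final answer: 77


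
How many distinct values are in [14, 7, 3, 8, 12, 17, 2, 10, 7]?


List all unique values:
Distinct values: [2, 3, 7, 8, 10, 12, 14, 17]
Count = 8
Final answer: 8


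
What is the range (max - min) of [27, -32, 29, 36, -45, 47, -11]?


Maximum value: 47
Minimum value: -45
Range = 47 - (-45) = 92
Final answer: 92


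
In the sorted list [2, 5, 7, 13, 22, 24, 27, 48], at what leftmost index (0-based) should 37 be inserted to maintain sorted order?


List is sorted: [2, 5, 7, 13, 22, 24, 27, 48]
We need the leftmost position where 37 can be inserted, i.e. the first index whose element is >= 37 (or the end of the list if none is).
Binary search with low=0, high=8 (0-based indices):
  low=0, high=8, mid=4: a[4]=22 < 37, so low = 5
  low=5, high=8, mid=6: a[6]=27 < 37, so low = 7
  low=7, high=8, mid=7: a[7]=48 >= 37, so high = 7
Now low = high = 7, so the insertion index is 7.
Final answer: 7


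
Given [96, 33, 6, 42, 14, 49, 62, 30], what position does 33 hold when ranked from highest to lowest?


Sort descending: [96, 62, 49, 42, 33, 30, 14, 6]
Find 33 in the sorted list.
33 is at position 5.
Final answer: 5


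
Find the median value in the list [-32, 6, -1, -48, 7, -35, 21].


First, sort the list: [-48, -35, -32, -1, 6, 7, 21]
The list has 7 elements (odd count).
The middle index is 3 (0-based), and the element there is -1.
Final answer: -1


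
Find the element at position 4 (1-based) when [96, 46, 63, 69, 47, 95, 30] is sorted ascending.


Sort ascending: [30, 46, 47, 63, 69, 95, 96]
The 4th element (1-indexed) is at index 3.
Value = 63
Final answer: 63


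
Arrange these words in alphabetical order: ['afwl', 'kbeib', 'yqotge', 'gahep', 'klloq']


Compare strings character by character (the first differing letter decides):
  'afwl' < 'gahep' since 'a' < 'g' at position 1
  'gahep' < 'kbeib' since 'g' < 'k' at position 1
  'kbeib' < 'klloq' since 'b' < 'l' at position 2
  'klloq' < 'yqotge' since 'k' < 'y' at position 1
Chaining these comparisons gives the alphabetical order.
Final answer: ['afwl', 'gahep', 'kbeib', 'klloq', 'yqotge']


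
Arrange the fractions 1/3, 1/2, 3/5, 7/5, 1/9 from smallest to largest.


Convert to decimal for comparison:
  1/3 = 0.3333
  1/2 = 0.5
  3/5 = 0.6
  7/5 = 1.4
  1/9 = 0.1111
Decimals in increasing order: 0.1111 < 0.3333 < 0.5 < 0.6 < 1.4
Writing each back as its fraction gives the sorted order.
Final answer: 1/9, 1/3, 1/2, 3/5, 7/5


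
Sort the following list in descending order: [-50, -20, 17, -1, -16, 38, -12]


Original list: [-50, -20, 17, -1, -16, 38, -12]
Repeatedly take the largest remaining element:
  Remaining [-50, -20, 17, -1, -16, 38, -12] -> largest is 38
  Remaining [-50, -20, 17, -1, -16, -12] -> largest is 17
  Remaining [-50, -20, -1, -16, -12] -> largest is -1
  Remaining [-50, -20, -16, -12] -> largest is -12
  Remaining [-50, -20, -16] -> largest is -16
  Remaining [-50, -20] -> largest is -20
  Remaining [-50] -> largest is -50
Collecting the picks in order gives the descending list.
Final answer: [38, 17, -1, -12, -16, -20, -50]


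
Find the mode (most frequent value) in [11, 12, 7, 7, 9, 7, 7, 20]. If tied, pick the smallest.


Count the frequency of each value:
  7 appears 4 time(s)
  9 appears 1 time(s)
  11 appears 1 time(s)
  12 appears 1 time(s)
  20 appears 1 time(s)
Maximum frequency is 4.
Only 7 reaches that frequency, so it is the mode.
Final answer: 7


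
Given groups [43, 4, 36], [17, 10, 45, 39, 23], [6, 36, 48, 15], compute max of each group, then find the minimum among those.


Find max of each group:
  Group 1: [43, 4, 36] -> max = 43
  Group 2: [17, 10, 45, 39, 23] -> max = 45
  Group 3: [6, 36, 48, 15] -> max = 48
Maxes: [43, 45, 48]
Minimum of maxes = 43
Final answer: 43


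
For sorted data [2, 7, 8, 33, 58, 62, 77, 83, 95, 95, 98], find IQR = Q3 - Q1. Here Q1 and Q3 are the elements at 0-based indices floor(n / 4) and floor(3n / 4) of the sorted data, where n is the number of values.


The data has n = 11 elements.
Q1 index = floor(11 / 4) = floor(2.75) = 2; Q3 index = floor(3 * 11 / 4) = floor(8.25) = 8
Q1 = element at index 2 = 8
Q3 = element at index 8 = 95
IQR = 95 - 8 = 87
Final answer: 87


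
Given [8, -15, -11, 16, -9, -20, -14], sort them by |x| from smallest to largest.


Compute absolute values:
  |8| = 8
  |-15| = 15
  |-11| = 11
  |16| = 16
  |-9| = 9
  |-20| = 20
  |-14| = 14
Absolute values in increasing order: 8 < 9 < 11 < 14 < 15 < 16 < 20
Listing the original numbers in that order gives the answer.
Final answer: [8, -9, -11, -14, -15, 16, -20]


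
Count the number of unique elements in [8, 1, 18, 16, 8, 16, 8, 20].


List all unique values:
Distinct values: [1, 8, 16, 18, 20]
Count = 5
Final answer: 5


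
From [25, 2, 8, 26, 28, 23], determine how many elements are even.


Check each element:
  25 is odd
  2 is even
  8 is even
  26 is even
  28 is even
  23 is odd
Evens: [2, 8, 26, 28]
Count of evens = 4
Final answer: 4


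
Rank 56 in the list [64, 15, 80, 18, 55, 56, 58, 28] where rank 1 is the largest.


Sort descending: [80, 64, 58, 56, 55, 28, 18, 15]
Find 56 in the sorted list.
56 is at position 4.
Final answer: 4


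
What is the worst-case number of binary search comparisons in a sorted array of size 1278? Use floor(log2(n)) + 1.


Binary search halves the search space each step.
Maximum comparisons = floor(log2(1278)) + 1
log2(1278) = 10.3197
floor(log2(1278)) = 10, so 10 + 1 = 11
Final answer: 11


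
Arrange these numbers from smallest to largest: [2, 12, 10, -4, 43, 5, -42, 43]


Original list: [2, 12, 10, -4, 43, 5, -42, 43]
Repeatedly take the smallest remaining element:
  Remaining [2, 12, 10, -4, 43, 5, -42, 43] -> smallest is -42
  Remaining [2, 12, 10, -4, 43, 5, 43] -> smallest is -4
  Remaining [2, 12, 10, 43, 5, 43] -> smallest is 2
  Remaining [12, 10, 43, 5, 43] -> smallest is 5
  Remaining [12, 10, 43, 43] -> smallest is 10
  Remaining [12, 43, 43] -> smallest is 12
  Remaining [43, 43] -> smallest is 43
  Remaining [43] -> smallest is 43
Collecting the picks in order gives the sorted list.
Final answer: [-42, -4, 2, 5, 10, 12, 43, 43]


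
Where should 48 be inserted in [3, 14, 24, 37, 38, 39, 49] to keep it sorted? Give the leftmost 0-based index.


List is sorted: [3, 14, 24, 37, 38, 39, 49]
We need the leftmost position where 48 can be inserted, i.e. the first index whose element is >= 48 (or the end of the list if none is).
Binary search with low=0, high=7 (0-based indices):
  low=0, high=7, mid=3: a[3]=37 < 48, so low = 4
  low=4, high=7, mid=5: a[5]=39 < 48, so low = 6
  low=6, high=7, mid=6: a[6]=49 >= 48, so high = 6
Now low = high = 6, so the insertion index is 6.
Final answer: 6


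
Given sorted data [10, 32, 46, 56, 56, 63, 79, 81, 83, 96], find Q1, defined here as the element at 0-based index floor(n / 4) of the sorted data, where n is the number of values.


The list has n = 10 elements.
Q1 index = floor(10 / 4) = floor(2.5) = 2
Counting from index 0 in the sorted data, the element at index 2 is 46.
Final answer: 46


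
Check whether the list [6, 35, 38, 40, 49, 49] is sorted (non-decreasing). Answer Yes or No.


Check consecutive pairs:
  6 <= 35? True
  35 <= 38? True
  38 <= 40? True
  40 <= 49? True
  49 <= 49? True
Every consecutive pair is in order, so the list is non-decreasing.
Final answer: Yes


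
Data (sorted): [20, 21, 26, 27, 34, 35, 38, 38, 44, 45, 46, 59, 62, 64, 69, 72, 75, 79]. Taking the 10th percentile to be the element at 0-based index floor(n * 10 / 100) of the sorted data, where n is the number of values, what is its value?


The dataset has n = 18 elements.
Index = floor(18 * 10 / 100) = floor(180 / 100) = floor(1.8) = 1
Counting from index 0 in the sorted data, the element at index 1 is 21.
Final answer: 21


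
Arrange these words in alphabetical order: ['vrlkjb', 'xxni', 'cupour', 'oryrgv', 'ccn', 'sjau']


Compare strings character by character (the first differing letter decides):
  'ccn' < 'cupour' since 'c' < 'u' at position 2
  'cupour' < 'oryrgv' since 'c' < 'o' at position 1
  'oryrgv' < 'sjau' since 'o' < 's' at position 1
  'sjau' < 'vrlkjb' since 's' < 'v' at position 1
  'vrlkjb' < 'xxni' since 'v' < 'x' at position 1
Chaining these comparisons gives the alphabetical order.
Final answer: ['ccn', 'cupour', 'oryrgv', 'sjau', 'vrlkjb', 'xxni']


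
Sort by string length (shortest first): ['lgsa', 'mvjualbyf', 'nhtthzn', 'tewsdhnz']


Compute lengths:
  'lgsa' has length 4
  'mvjualbyf' has length 9
  'nhtthzn' has length 7
  'tewsdhnz' has length 8
Lengths in increasing order: 4 < 7 < 8 < 9
Listing the words in that order gives the answer.
Final answer: ['lgsa', 'nhtthzn', 'tewsdhnz', 'mvjualbyf']


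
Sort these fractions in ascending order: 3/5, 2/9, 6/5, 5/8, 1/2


Convert to decimal for comparison:
  3/5 = 0.6
  2/9 = 0.2222
  6/5 = 1.2
  5/8 = 0.625
  1/2 = 0.5
Decimals in increasing order: 0.2222 < 0.5 < 0.6 < 0.625 < 1.2
Writing each back as its fraction gives the sorted order.
Final answer: 2/9, 1/2, 3/5, 5/8, 6/5


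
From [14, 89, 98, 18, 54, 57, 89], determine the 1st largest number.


Sort descending: [98, 89, 89, 57, 54, 18, 14]
The 1st element (1-indexed) is at index 0.
Value = 98
Final answer: 98


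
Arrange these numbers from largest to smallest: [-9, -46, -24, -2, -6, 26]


Original list: [-9, -46, -24, -2, -6, 26]
Repeatedly take the largest remaining element:
  Remaining [-9, -46, -24, -2, -6, 26] -> largest is 26
  Remaining [-9, -46, -24, -2, -6] -> largest is -2
  Remaining [-9, -46, -24, -6] -> largest is -6
  Remaining [-9, -46, -24] -> largest is -9
  Remaining [-46, -24] -> largest is -24
  Remaining [-46] -> largest is -46
Collecting the picks in order gives the descending list.
Final answer: [26, -2, -6, -9, -24, -46]


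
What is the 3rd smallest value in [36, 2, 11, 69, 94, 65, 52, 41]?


Sort ascending: [2, 11, 36, 41, 52, 65, 69, 94]
The 3rd element (1-indexed) is at index 2.
Value = 36
Final answer: 36


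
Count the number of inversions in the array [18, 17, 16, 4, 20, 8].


For each element, count the later elements that are smaller than it:
  18 (index 0): smaller elements after it = [17, 16, 4, 8] -> 4
  17 (index 1): smaller elements after it = [16, 4, 8] -> 3
  16 (index 2): smaller elements after it = [4, 8] -> 2
  4 (index 3): smaller elements after it = [] -> 0
  20 (index 4): smaller elements after it = [8] -> 1
Total inversions = 4 + 3 + 2 + 0 + 1 = 10
Final answer: 10


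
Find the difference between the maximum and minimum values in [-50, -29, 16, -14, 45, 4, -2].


Maximum value: 45
Minimum value: -50
Range = 45 - (-50) = 95
Final answer: 95


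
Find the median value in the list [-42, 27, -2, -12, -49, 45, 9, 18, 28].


First, sort the list: [-49, -42, -12, -2, 9, 18, 27, 28, 45]
The list has 9 elements (odd count).
The middle index is 4 (0-based), and the element there is 9.
Final answer: 9


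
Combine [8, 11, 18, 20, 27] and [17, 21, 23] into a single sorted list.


List A: [8, 11, 18, 20, 27]
List B: [17, 21, 23]
Repeatedly compare the front elements and take the smaller:
  8 vs 17 -> take 8
  11 vs 17 -> take 11
  18 vs 17 -> take 17
  18 vs 21 -> take 18
  20 vs 21 -> take 20
  27 vs 21 -> take 21
  27 vs 23 -> take 23
  B is exhausted; append the rest of A: [27]
Final answer: [8, 11, 17, 18, 20, 21, 23, 27]


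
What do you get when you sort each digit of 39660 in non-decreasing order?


The number 39660 has digits: 3, 9, 6, 6, 0
Sorted: 0, 3, 6, 6, 9
Joining the sorted digits gives the result.
Final answer: 03669


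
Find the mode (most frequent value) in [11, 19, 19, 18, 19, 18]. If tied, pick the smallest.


Count the frequency of each value:
  11 appears 1 time(s)
  18 appears 2 time(s)
  19 appears 3 time(s)
Maximum frequency is 3.
Only 19 reaches that frequency, so it is the mode.
Final answer: 19


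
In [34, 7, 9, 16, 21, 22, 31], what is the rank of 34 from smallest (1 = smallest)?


Sort ascending: [7, 9, 16, 21, 22, 31, 34]
Find 34 in the sorted list.
34 is at position 7 (1-indexed).
Final answer: 7


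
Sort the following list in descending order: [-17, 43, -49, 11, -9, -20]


Original list: [-17, 43, -49, 11, -9, -20]
Repeatedly take the largest remaining element:
  Remaining [-17, 43, -49, 11, -9, -20] -> largest is 43
  Remaining [-17, -49, 11, -9, -20] -> largest is 11
  Remaining [-17, -49, -9, -20] -> largest is -9
  Remaining [-17, -49, -20] -> largest is -17
  Remaining [-49, -20] -> largest is -20
  Remaining [-49] -> largest is -49
Collecting the picks in order gives the descending list.
Final answer: [43, 11, -9, -17, -20, -49]


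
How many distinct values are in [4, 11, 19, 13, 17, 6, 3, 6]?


List all unique values:
Distinct values: [3, 4, 6, 11, 13, 17, 19]
Count = 7
Final answer: 7


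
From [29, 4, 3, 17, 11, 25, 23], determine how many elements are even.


Check each element:
  29 is odd
  4 is even
  3 is odd
  17 is odd
  11 is odd
  25 is odd
  23 is odd
Evens: [4]
Count of evens = 1
Final answer: 1


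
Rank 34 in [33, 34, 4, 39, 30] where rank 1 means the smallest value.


Sort ascending: [4, 30, 33, 34, 39]
Find 34 in the sorted list.
34 is at position 4 (1-indexed).
Final answer: 4


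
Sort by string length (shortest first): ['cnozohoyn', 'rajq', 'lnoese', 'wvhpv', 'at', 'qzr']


Compute lengths:
  'cnozohoyn' has length 9
  'rajq' has length 4
  'lnoese' has length 6
  'wvhpv' has length 5
  'at' has length 2
  'qzr' has length 3
Lengths in increasing order: 2 < 3 < 4 < 5 < 6 < 9
Listing the words in that order gives the answer.
Final answer: ['at', 'qzr', 'rajq', 'wvhpv', 'lnoese', 'cnozohoyn']


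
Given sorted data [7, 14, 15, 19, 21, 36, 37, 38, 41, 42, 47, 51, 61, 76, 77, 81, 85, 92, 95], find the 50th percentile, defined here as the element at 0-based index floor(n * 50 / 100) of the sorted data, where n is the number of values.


The dataset has n = 19 elements.
Index = floor(19 * 50 / 100) = floor(950 / 100) = floor(9.5) = 9
Counting from index 0 in the sorted data, the element at index 9 is 42.
Final answer: 42


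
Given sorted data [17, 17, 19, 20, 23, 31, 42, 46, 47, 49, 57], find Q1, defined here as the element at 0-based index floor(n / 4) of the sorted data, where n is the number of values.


The list has n = 11 elements.
Q1 index = floor(11 / 4) = floor(2.75) = 2
Counting from index 0 in the sorted data, the element at index 2 is 19.
Final answer: 19


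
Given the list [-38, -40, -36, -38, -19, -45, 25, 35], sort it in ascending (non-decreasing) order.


Original list: [-38, -40, -36, -38, -19, -45, 25, 35]
Repeatedly take the smallest remaining element:
  Remaining [-38, -40, -36, -38, -19, -45, 25, 35] -> smallest is -45
  Remaining [-38, -40, -36, -38, -19, 25, 35] -> smallest is -40
  Remaining [-38, -36, -38, -19, 25, 35] -> smallest is -38
  Remaining [-36, -38, -19, 25, 35] -> smallest is -38
  Remaining [-36, -19, 25, 35] -> smallest is -36
  Remaining [-19, 25, 35] -> smallest is -19
  Remaining [25, 35] -> smallest is 25
  Remaining [35] -> smallest is 35
Collecting the picks in order gives the sorted list.
Final answer: [-45, -40, -38, -38, -36, -19, 25, 35]


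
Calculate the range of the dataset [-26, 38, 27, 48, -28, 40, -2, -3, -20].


Maximum value: 48
Minimum value: -28
Range = 48 - (-28) = 76
Final answer: 76


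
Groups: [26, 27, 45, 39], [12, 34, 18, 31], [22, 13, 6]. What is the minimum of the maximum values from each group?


Find max of each group:
  Group 1: [26, 27, 45, 39] -> max = 45
  Group 2: [12, 34, 18, 31] -> max = 34
  Group 3: [22, 13, 6] -> max = 22
Maxes: [45, 34, 22]
Minimum of maxes = 22
Final answer: 22


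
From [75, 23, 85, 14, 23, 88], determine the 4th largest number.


Sort descending: [88, 85, 75, 23, 23, 14]
The 4th element (1-indexed) is at index 3.
Value = 23
Final answer: 23


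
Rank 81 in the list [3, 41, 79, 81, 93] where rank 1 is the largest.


Sort descending: [93, 81, 79, 41, 3]
Find 81 in the sorted list.
81 is at position 2.
Final answer: 2


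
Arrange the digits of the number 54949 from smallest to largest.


The number 54949 has digits: 5, 4, 9, 4, 9
Sorted: 4, 4, 5, 9, 9
Joining the sorted digits gives the result.
Final answer: 44599


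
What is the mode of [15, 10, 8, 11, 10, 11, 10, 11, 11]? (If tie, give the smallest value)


Count the frequency of each value:
  8 appears 1 time(s)
  10 appears 3 time(s)
  11 appears 4 time(s)
  15 appears 1 time(s)
Maximum frequency is 4.
Only 11 reaches that frequency, so it is the mode.
Final answer: 11


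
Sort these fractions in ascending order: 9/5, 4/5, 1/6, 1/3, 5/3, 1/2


Convert to decimal for comparison:
  9/5 = 1.8
  4/5 = 0.8
  1/6 = 0.1667
  1/3 = 0.3333
  5/3 = 1.6667
  1/2 = 0.5
Decimals in increasing order: 0.1667 < 0.3333 < 0.5 < 0.8 < 1.6667 < 1.8
Writing each back as its fraction gives the sorted order.
Final answer: 1/6, 1/3, 1/2, 4/5, 5/3, 9/5


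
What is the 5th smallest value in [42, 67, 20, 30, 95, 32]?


Sort ascending: [20, 30, 32, 42, 67, 95]
The 5th element (1-indexed) is at index 4.
Value = 67
Final answer: 67


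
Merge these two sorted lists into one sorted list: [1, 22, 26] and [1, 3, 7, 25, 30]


List A: [1, 22, 26]
List B: [1, 3, 7, 25, 30]
Repeatedly compare the front elements and take the smaller:
  1 vs 1 -> take 1
  22 vs 1 -> take 1
  22 vs 3 -> take 3
  22 vs 7 -> take 7
  22 vs 25 -> take 22
  26 vs 25 -> take 25
  26 vs 30 -> take 26
  A is exhausted; append the rest of B: [30]
Final answer: [1, 1, 3, 7, 22, 25, 26, 30]


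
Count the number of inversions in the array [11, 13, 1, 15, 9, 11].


For each element, count the later elements that are smaller than it:
  11 (index 0): smaller elements after it = [1, 9] -> 2
  13 (index 1): smaller elements after it = [1, 9, 11] -> 3
  1 (index 2): smaller elements after it = [] -> 0
  15 (index 3): smaller elements after it = [9, 11] -> 2
  9 (index 4): smaller elements after it = [] -> 0
Total inversions = 2 + 3 + 0 + 2 + 0 = 7
Final answer: 7


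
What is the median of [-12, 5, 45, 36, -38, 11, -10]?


First, sort the list: [-38, -12, -10, 5, 11, 36, 45]
The list has 7 elements (odd count).
The middle index is 3 (0-based), and the element there is 5.
Final answer: 5


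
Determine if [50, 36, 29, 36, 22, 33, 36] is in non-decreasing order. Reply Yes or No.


Check consecutive pairs:
  50 <= 36? False
  36 <= 29? False
  29 <= 36? True
  36 <= 22? False
  22 <= 33? True
  33 <= 36? True
3 consecutive pair(s) are out of order, so the list is not sorted.
Final answer: No


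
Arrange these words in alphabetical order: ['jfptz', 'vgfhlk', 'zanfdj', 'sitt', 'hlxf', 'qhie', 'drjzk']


Compare strings character by character (the first differing letter decides):
  'drjzk' < 'hlxf' since 'd' < 'h' at position 1
  'hlxf' < 'jfptz' since 'h' < 'j' at position 1
  'jfptz' < 'qhie' since 'j' < 'q' at position 1
  'qhie' < 'sitt' since 'q' < 's' at position 1
  'sitt' < 'vgfhlk' since 's' < 'v' at position 1
  'vgfhlk' < 'zanfdj' since 'v' < 'z' at position 1
Chaining these comparisons gives the alphabetical order.
Final answer: ['drjzk', 'hlxf', 'jfptz', 'qhie', 'sitt', 'vgfhlk', 'zanfdj']


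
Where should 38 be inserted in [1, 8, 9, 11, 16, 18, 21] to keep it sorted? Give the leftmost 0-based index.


List is sorted: [1, 8, 9, 11, 16, 18, 21]
We need the leftmost position where 38 can be inserted, i.e. the first index whose element is >= 38 (or the end of the list if none is).
Binary search with low=0, high=7 (0-based indices):
  low=0, high=7, mid=3: a[3]=11 < 38, so low = 4
  low=4, high=7, mid=5: a[5]=18 < 38, so low = 6
  low=6, high=7, mid=6: a[6]=21 < 38, so low = 7
Now low = high = 7, so the insertion index is 7.
Final answer: 7


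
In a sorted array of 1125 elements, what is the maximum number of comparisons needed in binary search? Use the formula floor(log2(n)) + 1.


Binary search halves the search space each step.
Maximum comparisons = floor(log2(1125)) + 1
log2(1125) = 10.1357
floor(log2(1125)) = 10, so 10 + 1 = 11
Final answer: 11


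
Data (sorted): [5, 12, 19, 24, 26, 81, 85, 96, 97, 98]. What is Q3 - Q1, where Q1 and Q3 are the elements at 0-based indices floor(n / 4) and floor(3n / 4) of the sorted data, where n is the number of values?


The data has n = 10 elements.
Q1 index = floor(10 / 4) = floor(2.5) = 2; Q3 index = floor(3 * 10 / 4) = floor(7.5) = 7
Q1 = element at index 2 = 19
Q3 = element at index 7 = 96
IQR = 96 - 19 = 77
Final answer: 77


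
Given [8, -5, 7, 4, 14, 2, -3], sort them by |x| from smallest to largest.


Compute absolute values:
  |8| = 8
  |-5| = 5
  |7| = 7
  |4| = 4
  |14| = 14
  |2| = 2
  |-3| = 3
Absolute values in increasing order: 2 < 3 < 4 < 5 < 7 < 8 < 14
Listing the original numbers in that order gives the answer.
Final answer: [2, -3, 4, -5, 7, 8, 14]


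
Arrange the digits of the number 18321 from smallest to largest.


The number 18321 has digits: 1, 8, 3, 2, 1
Sorted: 1, 1, 2, 3, 8
Joining the sorted digits gives the result.
Final answer: 11238


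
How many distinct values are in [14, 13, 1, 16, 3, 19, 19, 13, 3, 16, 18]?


List all unique values:
Distinct values: [1, 3, 13, 14, 16, 18, 19]
Count = 7
Final answer: 7


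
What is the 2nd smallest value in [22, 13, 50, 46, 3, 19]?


Sort ascending: [3, 13, 19, 22, 46, 50]
The 2nd element (1-indexed) is at index 1.
Value = 13
Final answer: 13


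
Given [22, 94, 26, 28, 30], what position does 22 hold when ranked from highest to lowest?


Sort descending: [94, 30, 28, 26, 22]
Find 22 in the sorted list.
22 is at position 5.
Final answer: 5


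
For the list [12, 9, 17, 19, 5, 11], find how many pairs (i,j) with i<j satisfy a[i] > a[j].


For each element, count the later elements that are smaller than it:
  12 (index 0): smaller elements after it = [9, 5, 11] -> 3
  9 (index 1): smaller elements after it = [5] -> 1
  17 (index 2): smaller elements after it = [5, 11] -> 2
  19 (index 3): smaller elements after it = [5, 11] -> 2
  5 (index 4): smaller elements after it = [] -> 0
Total inversions = 3 + 1 + 2 + 2 + 0 = 8
Final answer: 8


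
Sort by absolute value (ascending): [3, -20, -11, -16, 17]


Compute absolute values:
  |3| = 3
  |-20| = 20
  |-11| = 11
  |-16| = 16
  |17| = 17
Absolute values in increasing order: 3 < 11 < 16 < 17 < 20
Listing the original numbers in that order gives the answer.
Final answer: [3, -11, -16, 17, -20]


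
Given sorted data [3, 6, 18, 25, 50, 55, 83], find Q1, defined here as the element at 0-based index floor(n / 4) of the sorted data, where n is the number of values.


The list has n = 7 elements.
Q1 index = floor(7 / 4) = floor(1.75) = 1
Counting from index 0 in the sorted data, the element at index 1 is 6.
Final answer: 6


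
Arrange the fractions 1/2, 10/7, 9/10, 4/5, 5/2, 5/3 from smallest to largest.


Convert to decimal for comparison:
  1/2 = 0.5
  10/7 = 1.4286
  9/10 = 0.9
  4/5 = 0.8
  5/2 = 2.5
  5/3 = 1.6667
Decimals in increasing order: 0.5 < 0.8 < 0.9 < 1.4286 < 1.6667 < 2.5
Writing each back as its fraction gives the sorted order.
Final answer: 1/2, 4/5, 9/10, 10/7, 5/3, 5/2


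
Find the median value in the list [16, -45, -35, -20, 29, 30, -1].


First, sort the list: [-45, -35, -20, -1, 16, 29, 30]
The list has 7 elements (odd count).
The middle index is 3 (0-based), and the element there is -1.
Final answer: -1


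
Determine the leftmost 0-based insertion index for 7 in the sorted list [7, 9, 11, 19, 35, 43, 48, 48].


List is sorted: [7, 9, 11, 19, 35, 43, 48, 48]
We need the leftmost position where 7 can be inserted, i.e. the first index whose element is >= 7 (or the end of the list if none is).
Binary search with low=0, high=8 (0-based indices):
  low=0, high=8, mid=4: a[4]=35 >= 7, so high = 4
  low=0, high=4, mid=2: a[2]=11 >= 7, so high = 2
  low=0, high=2, mid=1: a[1]=9 >= 7, so high = 1
  low=0, high=1, mid=0: a[0]=7 >= 7, so high = 0
Now low = high = 0, so the insertion index is 0.
Final answer: 0


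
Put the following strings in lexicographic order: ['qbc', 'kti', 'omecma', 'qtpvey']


Compare strings character by character (the first differing letter decides):
  'kti' < 'omecma' since 'k' < 'o' at position 1
  'omecma' < 'qbc' since 'o' < 'q' at position 1
  'qbc' < 'qtpvey' since 'b' < 't' at position 2
Chaining these comparisons gives the alphabetical order.
Final answer: ['kti', 'omecma', 'qbc', 'qtpvey']


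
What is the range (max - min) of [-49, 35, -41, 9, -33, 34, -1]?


Maximum value: 35
Minimum value: -49
Range = 35 - (-49) = 84
Final answer: 84


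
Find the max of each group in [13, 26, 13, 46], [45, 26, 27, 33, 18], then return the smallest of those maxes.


Find max of each group:
  Group 1: [13, 26, 13, 46] -> max = 46
  Group 2: [45, 26, 27, 33, 18] -> max = 45
Maxes: [46, 45]
Minimum of maxes = 45
Final answer: 45


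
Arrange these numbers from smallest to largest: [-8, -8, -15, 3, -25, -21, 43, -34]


Original list: [-8, -8, -15, 3, -25, -21, 43, -34]
Repeatedly take the smallest remaining element:
  Remaining [-8, -8, -15, 3, -25, -21, 43, -34] -> smallest is -34
  Remaining [-8, -8, -15, 3, -25, -21, 43] -> smallest is -25
  Remaining [-8, -8, -15, 3, -21, 43] -> smallest is -21
  Remaining [-8, -8, -15, 3, 43] -> smallest is -15
  Remaining [-8, -8, 3, 43] -> smallest is -8
  Remaining [-8, 3, 43] -> smallest is -8
  Remaining [3, 43] -> smallest is 3
  Remaining [43] -> smallest is 43
Collecting the picks in order gives the sorted list.
Final answer: [-34, -25, -21, -15, -8, -8, 3, 43]


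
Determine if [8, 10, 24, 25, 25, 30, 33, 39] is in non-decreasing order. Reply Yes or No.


Check consecutive pairs:
  8 <= 10? True
  10 <= 24? True
  24 <= 25? True
  25 <= 25? True
  25 <= 30? True
  30 <= 33? True
  33 <= 39? True
Every consecutive pair is in order, so the list is non-decreasing.
Final answer: Yes


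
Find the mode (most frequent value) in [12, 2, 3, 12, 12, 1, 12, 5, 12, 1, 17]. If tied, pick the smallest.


Count the frequency of each value:
  1 appears 2 time(s)
  2 appears 1 time(s)
  3 appears 1 time(s)
  5 appears 1 time(s)
  12 appears 5 time(s)
  17 appears 1 time(s)
Maximum frequency is 5.
Only 12 reaches that frequency, so it is the mode.
Final answer: 12


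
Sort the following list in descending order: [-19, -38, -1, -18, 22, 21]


Original list: [-19, -38, -1, -18, 22, 21]
Repeatedly take the largest remaining element:
  Remaining [-19, -38, -1, -18, 22, 21] -> largest is 22
  Remaining [-19, -38, -1, -18, 21] -> largest is 21
  Remaining [-19, -38, -1, -18] -> largest is -1
  Remaining [-19, -38, -18] -> largest is -18
  Remaining [-19, -38] -> largest is -19
  Remaining [-38] -> largest is -38
Collecting the picks in order gives the descending list.
Final answer: [22, 21, -1, -18, -19, -38]


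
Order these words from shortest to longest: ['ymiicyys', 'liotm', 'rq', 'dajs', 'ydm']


Compute lengths:
  'ymiicyys' has length 8
  'liotm' has length 5
  'rq' has length 2
  'dajs' has length 4
  'ydm' has length 3
Lengths in increasing order: 2 < 3 < 4 < 5 < 8
Listing the words in that order gives the answer.
Final answer: ['rq', 'ydm', 'dajs', 'liotm', 'ymiicyys']


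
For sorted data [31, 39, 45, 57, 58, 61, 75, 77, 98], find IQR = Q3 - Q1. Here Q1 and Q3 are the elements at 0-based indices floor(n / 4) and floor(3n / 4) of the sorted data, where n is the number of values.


The data has n = 9 elements.
Q1 index = floor(9 / 4) = floor(2.25) = 2; Q3 index = floor(3 * 9 / 4) = floor(6.75) = 6
Q1 = element at index 2 = 45
Q3 = element at index 6 = 75
IQR = 75 - 45 = 30
Final answer: 30


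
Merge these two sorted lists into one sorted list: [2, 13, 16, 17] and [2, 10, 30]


List A: [2, 13, 16, 17]
List B: [2, 10, 30]
Repeatedly compare the front elements and take the smaller:
  2 vs 2 -> take 2
  13 vs 2 -> take 2
  13 vs 10 -> take 10
  13 vs 30 -> take 13
  16 vs 30 -> take 16
  17 vs 30 -> take 17
  A is exhausted; append the rest of B: [30]
Final answer: [2, 2, 10, 13, 16, 17, 30]


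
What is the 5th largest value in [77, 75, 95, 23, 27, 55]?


Sort descending: [95, 77, 75, 55, 27, 23]
The 5th element (1-indexed) is at index 4.
Value = 27
Final answer: 27


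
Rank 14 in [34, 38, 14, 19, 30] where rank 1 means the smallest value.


Sort ascending: [14, 19, 30, 34, 38]
Find 14 in the sorted list.
14 is at position 1 (1-indexed).
Final answer: 1


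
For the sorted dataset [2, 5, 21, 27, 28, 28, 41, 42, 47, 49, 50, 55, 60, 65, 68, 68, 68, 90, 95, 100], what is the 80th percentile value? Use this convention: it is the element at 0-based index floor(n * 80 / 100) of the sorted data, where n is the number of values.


The dataset has n = 20 elements.
Index = floor(20 * 80 / 100) = floor(1600 / 100) = floor(16) = 16
Counting from index 0 in the sorted data, the element at index 16 is 68.
Final answer: 68


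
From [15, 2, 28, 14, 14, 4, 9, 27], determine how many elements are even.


Check each element:
  15 is odd
  2 is even
  28 is even
  14 is even
  14 is even
  4 is even
  9 is odd
  27 is odd
Evens: [2, 28, 14, 14, 4]
Count of evens = 5
Final answer: 5


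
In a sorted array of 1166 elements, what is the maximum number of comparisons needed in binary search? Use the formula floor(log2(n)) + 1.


Binary search halves the search space each step.
Maximum comparisons = floor(log2(1166)) + 1
log2(1166) = 10.1874
floor(log2(1166)) = 10, so 10 + 1 = 11
Final answer: 11


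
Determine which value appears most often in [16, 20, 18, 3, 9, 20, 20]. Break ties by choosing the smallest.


Count the frequency of each value:
  3 appears 1 time(s)
  9 appears 1 time(s)
  16 appears 1 time(s)
  18 appears 1 time(s)
  20 appears 3 time(s)
Maximum frequency is 3.
Only 20 reaches that frequency, so it is the mode.
Final answer: 20


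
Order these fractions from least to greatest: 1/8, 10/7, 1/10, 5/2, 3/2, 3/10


Convert to decimal for comparison:
  1/8 = 0.125
  10/7 = 1.4286
  1/10 = 0.1
  5/2 = 2.5
  3/2 = 1.5
  3/10 = 0.3
Decimals in increasing order: 0.1 < 0.125 < 0.3 < 1.4286 < 1.5 < 2.5
Writing each back as its fraction gives the sorted order.
Final answer: 1/10, 1/8, 3/10, 10/7, 3/2, 5/2


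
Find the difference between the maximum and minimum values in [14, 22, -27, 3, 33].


Maximum value: 33
Minimum value: -27
Range = 33 - (-27) = 60
Final answer: 60


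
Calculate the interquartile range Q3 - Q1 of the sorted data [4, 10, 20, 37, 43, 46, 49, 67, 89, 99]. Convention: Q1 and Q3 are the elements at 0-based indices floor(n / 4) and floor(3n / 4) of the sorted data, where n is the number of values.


The data has n = 10 elements.
Q1 index = floor(10 / 4) = floor(2.5) = 2; Q3 index = floor(3 * 10 / 4) = floor(7.5) = 7
Q1 = element at index 2 = 20
Q3 = element at index 7 = 67
IQR = 67 - 20 = 47
Final answer: 47
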